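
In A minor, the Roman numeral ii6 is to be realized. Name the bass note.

D

ii in A minor has root B; the chord is B-D-F#.
The figure 6 means first inversion — the third is in the bass.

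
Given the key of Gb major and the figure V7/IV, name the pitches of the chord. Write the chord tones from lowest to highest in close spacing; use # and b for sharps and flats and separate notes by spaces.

The slash means an applied dominant: we want the dominant of IV. In Gb major, IV is Cb major, and its dominant is built on Gb.
Building a dominant seventh chord on Gb gives Gb-Bb-Db-Fb.

Gb Bb Db Fb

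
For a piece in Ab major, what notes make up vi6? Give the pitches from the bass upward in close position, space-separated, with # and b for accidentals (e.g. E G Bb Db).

Ab C F

In Ab major, the sixth degree is F, and the diatonic chord built there is a minor triad.
That chord is spelled F-Ab-C.
With the 6 figure the chord is in first inversion; from the bass Ab upward in close position it reads Ab-C-F.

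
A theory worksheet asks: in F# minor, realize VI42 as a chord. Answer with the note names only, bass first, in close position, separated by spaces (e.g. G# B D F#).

In F# minor, scale degree 6 is D, and the diatonic chord built there is a major seventh chord.
Stacking thirds from D gives D-F#-A-C#.
The figured bass 42 indicates third inversion, placing the seventh (C#) in the bass: C#-D-F#-A.

C# D F# A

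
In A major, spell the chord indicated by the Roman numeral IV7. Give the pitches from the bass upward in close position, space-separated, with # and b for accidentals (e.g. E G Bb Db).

D F# A C#

In A major, the fourth degree is D, and the diatonic chord built there is a major seventh chord.
That chord is spelled D-F#-A-C#.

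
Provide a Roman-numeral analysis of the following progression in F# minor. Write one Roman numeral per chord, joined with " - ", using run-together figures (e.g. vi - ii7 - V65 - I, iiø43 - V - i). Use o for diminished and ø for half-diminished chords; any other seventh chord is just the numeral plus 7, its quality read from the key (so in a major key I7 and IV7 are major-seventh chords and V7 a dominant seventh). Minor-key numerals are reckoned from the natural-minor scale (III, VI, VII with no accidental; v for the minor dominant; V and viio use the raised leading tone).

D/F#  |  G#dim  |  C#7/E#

D/F#: root D is the submediant; major triad there is VI6.
G#dim has root G#, degree 2 in F# minor, so iio.
C#7/E#: root C# is the dominant; dominant seventh chord there is V65.

VI6 - iio - V65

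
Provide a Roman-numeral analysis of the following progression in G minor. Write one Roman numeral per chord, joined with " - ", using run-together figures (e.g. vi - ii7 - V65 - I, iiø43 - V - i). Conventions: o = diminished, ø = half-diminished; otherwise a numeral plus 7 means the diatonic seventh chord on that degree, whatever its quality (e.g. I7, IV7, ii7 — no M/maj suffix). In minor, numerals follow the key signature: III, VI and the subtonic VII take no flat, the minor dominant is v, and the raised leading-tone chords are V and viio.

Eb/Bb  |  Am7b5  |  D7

VI64 - iiø7 - V7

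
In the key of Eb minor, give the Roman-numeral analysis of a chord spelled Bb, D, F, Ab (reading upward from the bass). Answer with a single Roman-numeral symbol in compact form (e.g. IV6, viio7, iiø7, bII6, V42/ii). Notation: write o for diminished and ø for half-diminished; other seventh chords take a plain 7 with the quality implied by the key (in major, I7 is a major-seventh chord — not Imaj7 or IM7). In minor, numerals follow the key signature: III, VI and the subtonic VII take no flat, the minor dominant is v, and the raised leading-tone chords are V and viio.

V7

The pitches Bb-D-F-Ab form a dominant seventh chord rooted on Bb.
In Eb minor, Bb is the dominant; the diatonic dominant seventh chord there is V7.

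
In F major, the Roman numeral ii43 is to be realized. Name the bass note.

D

ii in F major has root G; the chord is G-Bb-D-F.
The figure 43 means second inversion — the fifth is in the bass.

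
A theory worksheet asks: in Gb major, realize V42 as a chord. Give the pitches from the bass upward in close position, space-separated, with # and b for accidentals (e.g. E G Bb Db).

Cb Db F Ab

The numeral's case and figure indicate a dominant seventh chord. In Gb major its root, the fifth degree, is Db.
That chord is spelled Db-F-Ab-Cb.
The figured bass 42 indicates third inversion, placing the seventh (Cb) in the bass: Cb-Db-F-Ab.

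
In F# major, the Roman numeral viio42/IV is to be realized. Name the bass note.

G

The applied chord viio42/IV is rooted on A#: A#-C#-E-G.
The figure 42 means third inversion — the seventh is in the bass.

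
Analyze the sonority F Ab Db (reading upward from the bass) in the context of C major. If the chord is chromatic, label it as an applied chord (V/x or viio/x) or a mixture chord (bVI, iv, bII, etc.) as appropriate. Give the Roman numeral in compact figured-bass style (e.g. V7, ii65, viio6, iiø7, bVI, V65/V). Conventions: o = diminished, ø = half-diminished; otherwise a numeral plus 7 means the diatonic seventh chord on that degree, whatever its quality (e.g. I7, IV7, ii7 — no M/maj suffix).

bII6

The pitches Db-F-Ab form a major triad rooted on Db.
Db is the lowered second degree of C major (diatonic 2 would be D). This is the Neapolitan sixth — a major triad on the lowered second degree, here in its customary first inversion.
With F in the bass the chord is in first inversion, so the figured bass is 6.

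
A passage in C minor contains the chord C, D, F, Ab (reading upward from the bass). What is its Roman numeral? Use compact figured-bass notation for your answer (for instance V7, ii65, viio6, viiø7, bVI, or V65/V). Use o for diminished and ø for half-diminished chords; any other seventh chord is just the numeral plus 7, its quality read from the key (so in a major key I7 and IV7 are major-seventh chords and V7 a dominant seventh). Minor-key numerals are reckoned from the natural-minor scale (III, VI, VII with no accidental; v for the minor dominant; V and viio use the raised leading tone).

iiø42

The pitches D-F-Ab-C form a half-diminished seventh chord rooted on D.
D is scale degree 2 in C minor, and a half-diminished seventh chord on that degree is written iiø7.
With C in the bass the chord is in third inversion, so the figured bass is 42.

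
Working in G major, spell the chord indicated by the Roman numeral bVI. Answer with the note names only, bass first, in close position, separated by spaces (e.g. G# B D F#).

Scale degree 6 in G major is E; lowering it a half step gives Eb. bVI is a major triad on the lowered sixth degree, borrowed from the parallel minor.
So the chord is Eb-G-Bb.

Eb G Bb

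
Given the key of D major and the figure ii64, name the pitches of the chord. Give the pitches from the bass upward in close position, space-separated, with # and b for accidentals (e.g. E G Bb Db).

B E G

The numeral's case and figure indicate a minor triad. In D major its root, scale degree 2, is E.
Stacking thirds from E gives E-G-B.
With the 64 figure the chord is in second inversion; from the bass B upward in close position it reads B-E-G.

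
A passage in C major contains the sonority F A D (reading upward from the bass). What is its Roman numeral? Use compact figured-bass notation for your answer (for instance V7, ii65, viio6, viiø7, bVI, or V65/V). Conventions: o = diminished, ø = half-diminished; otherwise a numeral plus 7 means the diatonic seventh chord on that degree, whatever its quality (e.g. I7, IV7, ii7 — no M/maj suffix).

ii6

The pitches D-F-A form a minor triad rooted on D.
In C major, D is the supertonic; the diatonic minor triad there is ii.
With F in the bass the chord is in first inversion, so the figured bass is 6.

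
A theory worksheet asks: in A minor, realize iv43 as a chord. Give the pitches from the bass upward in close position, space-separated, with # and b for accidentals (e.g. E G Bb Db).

A C D F

In A minor, the subdominant is D, and the diatonic chord built there is a minor seventh chord.
Stacking thirds from D gives D-F-A-C.
With the 43 figure the chord is in second inversion; from the bass A upward in close position it reads A-C-D-F.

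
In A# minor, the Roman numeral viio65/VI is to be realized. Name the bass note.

The applied chord viio65/VI is rooted on E#: E#-G#-B-D.
The figure 65 means first inversion — the third is in the bass.

G#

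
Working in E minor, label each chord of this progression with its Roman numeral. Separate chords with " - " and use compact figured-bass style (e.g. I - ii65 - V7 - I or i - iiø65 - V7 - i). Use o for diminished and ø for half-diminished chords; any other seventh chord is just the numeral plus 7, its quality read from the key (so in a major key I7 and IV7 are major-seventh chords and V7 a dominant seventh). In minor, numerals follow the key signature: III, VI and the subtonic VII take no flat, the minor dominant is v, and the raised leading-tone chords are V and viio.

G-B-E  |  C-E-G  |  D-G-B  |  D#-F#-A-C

i6 - VI - III64 - viio7

G-B-E: minor triad on E = scale degree 1 → i6.
C-E-G: root C is the submediant; major triad there is VI.
D-G-B: major triad on G = scale degree 3 → III64.
D#-F#-A-C: fully diminished seventh chord on D# = scale degree 7 → viio7.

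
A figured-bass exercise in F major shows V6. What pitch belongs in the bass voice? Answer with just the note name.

E

V in F major has root C; the chord is C-E-G.
The figure 6 means first inversion — the third is in the bass.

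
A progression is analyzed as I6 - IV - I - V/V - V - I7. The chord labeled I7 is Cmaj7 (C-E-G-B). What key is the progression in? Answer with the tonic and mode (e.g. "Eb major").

The chord Cmaj7 is a major seventh chord rooted on C; its label is I7.
If C is scale degree 1 and the mode makes that degree carry a major seventh chord, the tonic is C and the mode is major.

C major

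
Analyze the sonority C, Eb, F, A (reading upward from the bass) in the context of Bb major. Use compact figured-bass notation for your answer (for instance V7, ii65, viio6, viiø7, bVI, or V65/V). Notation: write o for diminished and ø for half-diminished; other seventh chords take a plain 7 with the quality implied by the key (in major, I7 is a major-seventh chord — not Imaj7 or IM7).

Stacked in thirds the chord is F-A-C-Eb: a dominant seventh chord on F.
F is scale degree 5 in Bb major, and a dominant seventh chord on that degree is written V7.
With C in the bass the chord is in second inversion, so the figured bass is 43.

V43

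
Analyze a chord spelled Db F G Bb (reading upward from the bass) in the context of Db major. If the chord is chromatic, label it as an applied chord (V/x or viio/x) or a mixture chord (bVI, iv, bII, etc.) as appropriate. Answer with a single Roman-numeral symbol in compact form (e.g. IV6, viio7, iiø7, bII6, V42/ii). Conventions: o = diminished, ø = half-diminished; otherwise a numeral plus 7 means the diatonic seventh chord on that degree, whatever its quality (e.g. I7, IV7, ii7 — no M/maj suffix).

Stacked in thirds the chord is G-Bb-Db-F: a half-diminished seventh chord on G.
G sits a half step below Ab (V in Db major); a diminished chord there is the applied leading-tone chord of V.
With Db in the bass the chord is in second inversion, so the figured bass is 43.

viiø43/V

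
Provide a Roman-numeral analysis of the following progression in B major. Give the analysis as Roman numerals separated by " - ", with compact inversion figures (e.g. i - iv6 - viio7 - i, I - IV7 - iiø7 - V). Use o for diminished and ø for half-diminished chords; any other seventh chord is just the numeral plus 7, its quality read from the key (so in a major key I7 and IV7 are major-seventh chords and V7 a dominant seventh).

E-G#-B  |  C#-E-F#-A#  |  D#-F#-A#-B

IV - V43 - I65

E-G#-B: root E is the subdominant; major triad there is IV.
C#-E-F#-A#: dominant seventh chord on F# = scale degree 5 → V43.
D#-F#-A#-B: root B is the tonic; major seventh chord there is I65.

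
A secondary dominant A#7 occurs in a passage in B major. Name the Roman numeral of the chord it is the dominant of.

The chord is a dominant seventh chord on A#.
A dominant resolves down a perfect fifth: A# → D#. In B major, D# is scale degree 3, i.e. iii.

iii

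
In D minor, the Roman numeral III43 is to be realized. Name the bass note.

III in D minor has root F; the chord is F-A-C-E.
The figure 43 means second inversion — the fifth is in the bass.

C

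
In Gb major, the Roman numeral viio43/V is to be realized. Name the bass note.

The applied chord viio43/V is rooted on C: C-Eb-Gb-Bbb.
The figure 43 means second inversion — the fifth is in the bass.

Gb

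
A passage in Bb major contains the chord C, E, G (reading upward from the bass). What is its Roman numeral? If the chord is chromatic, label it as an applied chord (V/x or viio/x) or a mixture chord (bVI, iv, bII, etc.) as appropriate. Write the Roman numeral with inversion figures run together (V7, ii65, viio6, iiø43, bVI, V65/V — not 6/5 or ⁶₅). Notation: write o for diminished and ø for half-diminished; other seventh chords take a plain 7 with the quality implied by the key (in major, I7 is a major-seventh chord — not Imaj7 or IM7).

V/V

The pitches C-E-G form a major triad rooted on C.
C is not a diatonic chord root with this quality in Bb major, but it lies a perfect fifth above F (V), so the chord functions as an applied dominant of V.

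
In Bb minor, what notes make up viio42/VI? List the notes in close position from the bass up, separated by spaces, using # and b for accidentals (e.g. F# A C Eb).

Ebb F Ab Cb

The slash marks an applied leading-tone chord: viio of VI. In Bb minor, VI is Gb, so the leading tone to it is F, a half step below.
Building a fully diminished seventh chord on F gives F-Ab-Cb-Ebb.
The figured bass 42 indicates third inversion, placing the seventh (Ebb) in the bass: Ebb-F-Ab-Cb.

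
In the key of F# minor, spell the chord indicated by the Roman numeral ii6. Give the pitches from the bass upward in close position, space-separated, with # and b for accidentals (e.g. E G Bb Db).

Scale degree 2 in F# minor is G#; here the chord built on it is altered to a minor triad. ii6 is the minor supertonic, borrowed from the parallel major (the Dorian ii).
So the chord is G#-B-D#.
The figured bass 6 indicates first inversion, placing the third (B) in the bass: B-D#-G#.

B D# G#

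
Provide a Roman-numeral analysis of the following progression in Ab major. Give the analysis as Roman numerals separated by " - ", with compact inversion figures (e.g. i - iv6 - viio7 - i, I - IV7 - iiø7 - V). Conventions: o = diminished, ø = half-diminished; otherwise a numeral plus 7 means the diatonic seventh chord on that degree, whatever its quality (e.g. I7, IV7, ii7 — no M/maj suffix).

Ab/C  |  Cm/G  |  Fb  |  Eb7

I6 - iii64 - bVI - V7

Ab/C: root Ab is the tonic; major triad there is I6.
Cm/G: root C is the mediant; minor triad there is iii64.
Fb is non-diatonic — bVI, a mixture chord from Ab minor.
Eb7: root Eb is the dominant; dominant seventh chord there is V7.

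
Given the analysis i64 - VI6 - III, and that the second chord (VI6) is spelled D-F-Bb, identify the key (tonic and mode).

D minor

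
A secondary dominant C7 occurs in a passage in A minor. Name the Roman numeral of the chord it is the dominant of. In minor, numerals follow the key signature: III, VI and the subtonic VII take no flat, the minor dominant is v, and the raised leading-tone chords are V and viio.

The chord is a dominant seventh chord on C.
A dominant resolves down a perfect fifth: C → F. In A minor, F is scale degree 6, i.e. VI.

VI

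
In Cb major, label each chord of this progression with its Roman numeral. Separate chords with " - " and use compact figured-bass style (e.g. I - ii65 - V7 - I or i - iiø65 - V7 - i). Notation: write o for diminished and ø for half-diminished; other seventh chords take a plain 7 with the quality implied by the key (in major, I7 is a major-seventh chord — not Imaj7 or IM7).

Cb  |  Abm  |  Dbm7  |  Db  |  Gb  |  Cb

Cb: major triad on Cb = scale degree 1 → I.
Abm: root Ab is the submediant; minor triad there is vi.
Dbm7: minor seventh chord on Db = scale degree 2 → ii7.
Db: chromatic; Db is V of V, so V/V.
Gb has root Gb, degree 5 in Cb major, so V.
Cb: major triad on Cb = scale degree 1 → I.

I - vi - ii7 - V/V - V - I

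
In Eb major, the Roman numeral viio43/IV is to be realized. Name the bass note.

Db

The applied chord viio43/IV is rooted on G: G-Bb-Db-Fb.
The figure 43 means second inversion — the fifth is in the bass.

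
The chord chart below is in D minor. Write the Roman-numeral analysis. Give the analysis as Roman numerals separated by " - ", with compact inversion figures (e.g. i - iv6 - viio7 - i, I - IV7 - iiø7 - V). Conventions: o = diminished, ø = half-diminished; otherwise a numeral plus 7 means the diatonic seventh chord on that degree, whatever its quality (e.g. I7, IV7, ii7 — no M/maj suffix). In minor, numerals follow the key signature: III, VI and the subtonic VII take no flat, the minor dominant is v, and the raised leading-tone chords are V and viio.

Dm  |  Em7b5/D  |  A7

Dm: root D is the tonic; minor triad there is i.
Em7b5/D has root E, degree 2 in D minor, so iiø42.
A7: root A is the dominant; dominant seventh chord there is V7.

i - iiø42 - V7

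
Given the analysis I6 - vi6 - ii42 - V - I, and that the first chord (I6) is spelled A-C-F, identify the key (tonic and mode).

F major

The chord F/A is a major triad rooted on F; its label is I6.
If F is scale degree 1 and the mode makes that degree carry a major triad, the tonic is F and the mode is major.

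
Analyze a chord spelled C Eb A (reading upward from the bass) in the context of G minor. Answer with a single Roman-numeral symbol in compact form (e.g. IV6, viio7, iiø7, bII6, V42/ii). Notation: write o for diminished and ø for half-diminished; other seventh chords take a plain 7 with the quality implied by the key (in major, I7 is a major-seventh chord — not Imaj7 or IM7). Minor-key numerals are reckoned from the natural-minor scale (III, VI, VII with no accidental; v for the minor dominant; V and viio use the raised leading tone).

iio6

The pitches A-C-Eb form a diminished triad rooted on A.
A is scale degree 2 in G minor, and a diminished triad on that degree is written iio.
With C in the bass the chord is in first inversion, so the figured bass is 6.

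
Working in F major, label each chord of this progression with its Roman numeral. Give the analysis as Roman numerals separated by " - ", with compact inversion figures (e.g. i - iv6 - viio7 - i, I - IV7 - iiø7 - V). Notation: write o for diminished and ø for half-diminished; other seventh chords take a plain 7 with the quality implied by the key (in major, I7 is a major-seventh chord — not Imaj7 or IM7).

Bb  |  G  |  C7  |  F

Bb: root Bb is the subdominant; major triad there is IV.
G is the secondary dominant of V (major triad on G): V/V.
C7: root C is the dominant; dominant seventh chord there is V7.
F has root F, degree 1 in F major, so I.

IV - V/V - V7 - I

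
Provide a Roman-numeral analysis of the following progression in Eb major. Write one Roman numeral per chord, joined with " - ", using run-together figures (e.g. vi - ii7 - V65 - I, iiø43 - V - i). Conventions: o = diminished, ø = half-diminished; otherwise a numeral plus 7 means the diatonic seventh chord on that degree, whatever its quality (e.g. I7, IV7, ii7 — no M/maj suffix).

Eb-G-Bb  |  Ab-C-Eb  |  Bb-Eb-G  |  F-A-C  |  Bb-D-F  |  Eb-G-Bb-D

Eb-G-Bb: major triad on Eb = scale degree 1 → I.
Ab-C-Eb: root Ab is the subdominant; major triad there is IV.
Bb-Eb-G: major triad on Eb = scale degree 1 → I64.
F-A-C is the secondary dominant of V (major triad on F): V/V.
Bb-D-F: root Bb is the dominant; major triad there is V.
Eb-G-Bb-D: root Eb is the tonic; major seventh chord there is I7.

I - IV - I64 - V/V - V - I7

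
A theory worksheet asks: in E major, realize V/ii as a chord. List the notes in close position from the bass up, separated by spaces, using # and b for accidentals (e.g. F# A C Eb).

C# E# G#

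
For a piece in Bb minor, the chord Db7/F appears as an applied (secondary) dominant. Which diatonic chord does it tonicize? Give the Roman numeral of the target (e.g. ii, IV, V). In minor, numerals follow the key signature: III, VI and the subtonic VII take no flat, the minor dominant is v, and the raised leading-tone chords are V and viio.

VI

The chord is a dominant seventh chord on Db.
A dominant resolves down a perfect fifth: Db → Gb. In Bb minor, Gb is scale degree 6, i.e. VI.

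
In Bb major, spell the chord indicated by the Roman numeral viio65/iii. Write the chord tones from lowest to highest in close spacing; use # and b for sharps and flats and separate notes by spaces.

E G Bb C#

The slash marks an applied leading-tone chord: viio of iii. In Bb major, iii is D, so the leading tone to it is C#, a half step below.
Building a fully diminished seventh chord on C# gives C#-E-G-Bb.
The figured bass 65 indicates first inversion, placing the third (E) in the bass: E-G-Bb-C#.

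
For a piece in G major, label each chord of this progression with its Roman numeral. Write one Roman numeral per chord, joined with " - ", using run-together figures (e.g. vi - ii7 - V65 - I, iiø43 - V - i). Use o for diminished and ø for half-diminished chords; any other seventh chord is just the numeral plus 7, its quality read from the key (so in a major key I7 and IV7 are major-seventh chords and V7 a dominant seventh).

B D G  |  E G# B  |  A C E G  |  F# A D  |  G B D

B-D-G: major triad on G = scale degree 1 → I6.
E-G#-B: a major triad on E, the applied dominant of ii → V/ii.
A-C-E-G has root A, degree 2 in G major, so ii7.
F#-A-D: root D is the dominant; major triad there is V6.
G-B-D has root G, degree 1 in G major, so I.

I6 - V/ii - ii7 - V6 - I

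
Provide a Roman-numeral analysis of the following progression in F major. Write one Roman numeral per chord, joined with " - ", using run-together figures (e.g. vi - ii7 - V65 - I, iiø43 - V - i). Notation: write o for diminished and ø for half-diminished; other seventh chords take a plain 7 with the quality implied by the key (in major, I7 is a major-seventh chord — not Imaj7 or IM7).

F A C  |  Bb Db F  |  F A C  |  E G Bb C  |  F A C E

I - iv - I - V65 - I7

F-A-C: major triad on F = scale degree 1 → I.
Bb-Db-F is non-diatonic — iv, a mixture chord from F minor.
F-A-C: major triad on F = scale degree 1 → I.
E-G-Bb-C has root C, degree 5 in F major, so V65.
F-A-C-E: major seventh chord on F = scale degree 1 → I7.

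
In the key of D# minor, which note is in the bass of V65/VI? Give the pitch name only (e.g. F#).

A#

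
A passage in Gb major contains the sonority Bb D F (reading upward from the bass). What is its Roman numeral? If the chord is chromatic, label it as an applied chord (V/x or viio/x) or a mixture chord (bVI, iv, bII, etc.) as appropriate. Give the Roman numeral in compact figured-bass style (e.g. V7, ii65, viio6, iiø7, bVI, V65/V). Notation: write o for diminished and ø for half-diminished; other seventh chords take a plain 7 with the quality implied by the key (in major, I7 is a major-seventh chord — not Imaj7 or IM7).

Stacked in thirds the chord is Bb-D-F: a major triad on Bb.
Bb is not a diatonic chord root with this quality in Gb major, but it lies a perfect fifth above Eb (vi), so the chord functions as an applied dominant of vi.

V/vi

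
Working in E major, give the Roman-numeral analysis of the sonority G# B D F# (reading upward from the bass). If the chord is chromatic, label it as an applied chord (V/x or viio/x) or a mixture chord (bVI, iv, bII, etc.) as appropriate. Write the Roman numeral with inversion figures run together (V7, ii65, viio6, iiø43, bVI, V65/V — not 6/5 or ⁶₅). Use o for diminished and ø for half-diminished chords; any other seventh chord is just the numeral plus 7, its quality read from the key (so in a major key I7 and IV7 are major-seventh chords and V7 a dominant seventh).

The pitches G#-B-D-F# form a half-diminished seventh chord rooted on G#.
G# sits a half step below A (IV in E major); a diminished chord there is the applied leading-tone chord of IV.

viiø7/IV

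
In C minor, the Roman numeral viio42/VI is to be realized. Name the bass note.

Fb

The applied chord viio42/VI is rooted on G: G-Bb-Db-Fb.
The figure 42 means third inversion — the seventh is in the bass.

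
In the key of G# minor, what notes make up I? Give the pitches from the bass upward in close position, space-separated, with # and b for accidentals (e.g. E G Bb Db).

G# B# D#

I is the major tonic (Picardy third), borrowed from the parallel major. In G# minor that root is G#.
So the chord is G#-B#-D#, a major triad.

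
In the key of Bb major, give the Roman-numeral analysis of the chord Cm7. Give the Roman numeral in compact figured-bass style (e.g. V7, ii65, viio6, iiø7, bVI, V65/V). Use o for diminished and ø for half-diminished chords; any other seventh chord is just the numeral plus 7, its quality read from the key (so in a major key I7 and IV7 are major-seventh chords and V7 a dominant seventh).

Stacked in thirds the chord is C-Eb-G-Bb: a minor seventh chord on C.
C is scale degree 2 in Bb major, and a minor seventh chord on that degree is written ii7.

ii7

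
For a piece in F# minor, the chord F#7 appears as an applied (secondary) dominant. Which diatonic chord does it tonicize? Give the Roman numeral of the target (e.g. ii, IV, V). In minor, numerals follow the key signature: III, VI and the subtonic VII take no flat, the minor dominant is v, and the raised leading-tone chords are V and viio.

The chord is a dominant seventh chord on F#.
A dominant resolves down a perfect fifth: F# → B. In F# minor, B is scale degree 4, i.e. iv.

iv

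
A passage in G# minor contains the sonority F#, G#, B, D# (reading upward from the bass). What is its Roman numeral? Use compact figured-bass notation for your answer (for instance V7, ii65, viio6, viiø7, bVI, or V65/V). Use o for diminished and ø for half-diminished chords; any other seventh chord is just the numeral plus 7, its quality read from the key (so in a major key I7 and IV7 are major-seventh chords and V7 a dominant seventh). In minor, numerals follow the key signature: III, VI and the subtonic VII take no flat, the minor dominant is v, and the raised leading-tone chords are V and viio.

Stacked in thirds the chord is G#-B-D#-F#: a minor seventh chord on G#.
In G# minor, G# is the tonic; the diatonic minor seventh chord there is i7.
With F# in the bass the chord is in third inversion, so the figured bass is 42.

i42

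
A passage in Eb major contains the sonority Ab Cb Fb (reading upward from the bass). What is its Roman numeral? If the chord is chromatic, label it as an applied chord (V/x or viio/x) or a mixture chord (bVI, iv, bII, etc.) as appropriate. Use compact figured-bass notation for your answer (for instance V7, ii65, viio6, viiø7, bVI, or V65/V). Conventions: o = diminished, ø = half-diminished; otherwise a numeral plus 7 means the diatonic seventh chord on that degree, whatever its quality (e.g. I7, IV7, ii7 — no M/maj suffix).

Stacked in thirds the chord is Fb-Ab-Cb: a major triad on Fb.
Fb is the lowered second degree of Eb major (diatonic 2 would be F). This is the Neapolitan sixth — a major triad on the lowered second degree, here in its customary first inversion.
With Ab in the bass the chord is in first inversion, so the figured bass is 6.

bII6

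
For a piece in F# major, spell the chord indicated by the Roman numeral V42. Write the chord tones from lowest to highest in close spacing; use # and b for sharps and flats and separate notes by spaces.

B C# E# G#

In F# major, the dominant is C#, and the diatonic chord built there is a dominant seventh chord.
That chord is spelled C#-E#-G#-B.
With the 42 figure the chord is in third inversion; from the bass B upward in close position it reads B-C#-E#-G#.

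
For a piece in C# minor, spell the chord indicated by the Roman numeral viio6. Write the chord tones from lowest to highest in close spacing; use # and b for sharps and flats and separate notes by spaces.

In C# minor, the leading-tone chord is built on the raised seventh degree, B#.
That chord is spelled B#-D#-F#.
With the 6 figure the chord is in first inversion; from the bass D# upward in close position it reads D#-F#-B#.

D# F# B#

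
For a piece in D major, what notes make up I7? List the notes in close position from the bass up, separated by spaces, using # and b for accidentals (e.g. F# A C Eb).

The numeral's case and figure indicate a major seventh chord. In D major its root, scale degree 1, is D.
That chord is spelled D-F#-A-C#.

D F# A C#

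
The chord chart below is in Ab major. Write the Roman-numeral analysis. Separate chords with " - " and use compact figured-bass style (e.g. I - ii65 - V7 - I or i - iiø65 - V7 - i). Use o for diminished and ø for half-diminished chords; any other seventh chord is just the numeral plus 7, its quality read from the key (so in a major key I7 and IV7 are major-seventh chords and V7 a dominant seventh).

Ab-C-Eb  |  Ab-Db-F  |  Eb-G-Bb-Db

I - IV64 - V7

Ab-C-Eb: major triad on Ab = scale degree 1 → I.
Ab-Db-F has root Db, degree 4 in Ab major, so IV64.
Eb-G-Bb-Db: root Eb is the dominant; dominant seventh chord there is V7.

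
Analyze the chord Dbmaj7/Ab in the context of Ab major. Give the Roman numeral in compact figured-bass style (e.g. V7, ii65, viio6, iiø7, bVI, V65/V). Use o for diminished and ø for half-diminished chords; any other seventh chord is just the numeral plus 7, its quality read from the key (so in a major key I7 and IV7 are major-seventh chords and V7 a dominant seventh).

The pitches Db-F-Ab-C form a major seventh chord rooted on Db.
Db is scale degree 4 in Ab major, and a major seventh chord on that degree is written IV7.
With Ab in the bass the chord is in second inversion, so the figured bass is 43.

IV43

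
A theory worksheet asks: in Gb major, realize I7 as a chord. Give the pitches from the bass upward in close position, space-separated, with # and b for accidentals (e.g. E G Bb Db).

Gb Bb Db F

In Gb major, the first degree is Gb, and the diatonic chord built there is a major seventh chord.
Stacking thirds from Gb gives Gb-Bb-Db-F.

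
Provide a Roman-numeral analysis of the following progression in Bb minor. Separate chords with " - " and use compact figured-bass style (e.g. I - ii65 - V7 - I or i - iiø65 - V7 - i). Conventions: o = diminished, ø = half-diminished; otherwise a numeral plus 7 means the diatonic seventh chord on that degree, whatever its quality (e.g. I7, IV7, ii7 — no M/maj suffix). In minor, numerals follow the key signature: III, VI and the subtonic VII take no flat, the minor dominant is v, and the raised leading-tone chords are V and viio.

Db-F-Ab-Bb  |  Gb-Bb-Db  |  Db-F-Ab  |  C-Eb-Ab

i65 - VI - III - VII6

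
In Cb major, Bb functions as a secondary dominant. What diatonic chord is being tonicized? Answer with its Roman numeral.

iii

The chord is a major triad on Bb.
A dominant resolves down a perfect fifth: Bb → Eb. In Cb major, Eb is scale degree 3, i.e. iii.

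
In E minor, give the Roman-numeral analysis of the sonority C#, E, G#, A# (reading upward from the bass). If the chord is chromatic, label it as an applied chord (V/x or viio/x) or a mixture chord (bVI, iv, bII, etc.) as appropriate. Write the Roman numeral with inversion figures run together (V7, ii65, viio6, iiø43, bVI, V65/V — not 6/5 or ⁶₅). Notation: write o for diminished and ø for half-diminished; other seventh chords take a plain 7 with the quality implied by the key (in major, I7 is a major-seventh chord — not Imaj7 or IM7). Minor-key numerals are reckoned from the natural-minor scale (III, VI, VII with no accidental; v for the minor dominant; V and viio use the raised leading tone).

The pitches A#-C#-E-G# form a half-diminished seventh chord rooted on A#.
A# sits a half step below B (V in E minor); a diminished chord there is the applied leading-tone chord of V.
With C# in the bass the chord is in first inversion, so the figured bass is 65.

viiø65/V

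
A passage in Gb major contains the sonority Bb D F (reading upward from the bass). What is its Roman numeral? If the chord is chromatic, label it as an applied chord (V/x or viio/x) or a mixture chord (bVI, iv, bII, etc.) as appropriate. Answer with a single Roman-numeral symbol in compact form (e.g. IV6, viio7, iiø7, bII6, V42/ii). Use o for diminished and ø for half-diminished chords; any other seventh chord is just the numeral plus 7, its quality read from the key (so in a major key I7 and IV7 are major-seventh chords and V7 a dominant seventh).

V/vi

The pitches Bb-D-F form a major triad rooted on Bb.
Bb is not a diatonic chord root with this quality in Gb major, but it lies a perfect fifth above Eb (vi), so the chord functions as an applied dominant of vi.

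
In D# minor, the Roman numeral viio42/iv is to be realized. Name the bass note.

The applied chord viio42/iv is rooted on F##: F##-A#-C#-E.
The figure 42 means third inversion — the seventh is in the bass.

E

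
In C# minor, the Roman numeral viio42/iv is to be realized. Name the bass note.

The applied chord viio42/iv is rooted on E#: E#-G#-B-D.
The figure 42 means third inversion — the seventh is in the bass.

D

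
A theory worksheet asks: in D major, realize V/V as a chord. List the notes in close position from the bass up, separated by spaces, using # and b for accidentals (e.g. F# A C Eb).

E G# B

The slash means an applied dominant: we want the dominant of V. In D major, V is A major, and its dominant is built on E.
Building a major triad on E gives E-G#-B.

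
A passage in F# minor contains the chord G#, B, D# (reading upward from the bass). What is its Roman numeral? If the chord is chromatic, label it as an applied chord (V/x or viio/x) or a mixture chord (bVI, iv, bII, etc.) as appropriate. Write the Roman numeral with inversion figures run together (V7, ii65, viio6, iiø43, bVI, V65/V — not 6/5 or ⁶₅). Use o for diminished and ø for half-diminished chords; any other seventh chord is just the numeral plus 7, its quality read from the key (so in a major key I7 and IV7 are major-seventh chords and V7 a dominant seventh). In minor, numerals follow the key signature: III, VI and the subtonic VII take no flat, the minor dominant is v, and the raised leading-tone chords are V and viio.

ii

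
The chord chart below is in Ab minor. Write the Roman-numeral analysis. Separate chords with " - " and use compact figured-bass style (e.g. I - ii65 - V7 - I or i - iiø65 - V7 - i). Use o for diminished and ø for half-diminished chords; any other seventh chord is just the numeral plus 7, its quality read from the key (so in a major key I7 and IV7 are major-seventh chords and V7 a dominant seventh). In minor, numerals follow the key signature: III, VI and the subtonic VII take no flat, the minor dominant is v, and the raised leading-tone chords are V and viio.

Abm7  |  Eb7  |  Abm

i7 - V7 - i

Abm7: root Ab is the tonic; minor seventh chord there is i7.
Eb7: root Eb is the dominant; dominant seventh chord there is V7.
Abm has root Ab, degree 1 in Ab minor, so i.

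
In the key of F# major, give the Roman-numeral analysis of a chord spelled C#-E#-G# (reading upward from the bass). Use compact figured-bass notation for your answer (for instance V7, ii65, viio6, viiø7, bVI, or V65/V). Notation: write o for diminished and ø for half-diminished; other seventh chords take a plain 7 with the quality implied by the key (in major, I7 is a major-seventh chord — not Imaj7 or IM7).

Stacked in thirds the chord is C#-E#-G#: a major triad on C#.
In F# major, C# is the dominant; the diatonic major triad there is V.

V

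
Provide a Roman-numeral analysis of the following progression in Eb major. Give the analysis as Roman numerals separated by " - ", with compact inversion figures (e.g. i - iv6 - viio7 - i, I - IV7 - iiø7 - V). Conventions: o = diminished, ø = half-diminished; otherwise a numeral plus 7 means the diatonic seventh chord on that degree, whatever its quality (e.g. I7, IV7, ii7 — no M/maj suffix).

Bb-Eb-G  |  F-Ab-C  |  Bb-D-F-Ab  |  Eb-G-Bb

I64 - ii - V7 - I

Bb-Eb-G: root Eb is the tonic; major triad there is I64.
F-Ab-C: minor triad on F = scale degree 2 → ii.
Bb-D-F-Ab: root Bb is the dominant; dominant seventh chord there is V7.
Eb-G-Bb: root Eb is the tonic; major triad there is I.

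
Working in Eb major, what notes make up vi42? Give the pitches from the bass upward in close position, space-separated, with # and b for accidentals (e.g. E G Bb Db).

Bb C Eb G

The numeral's case and figure indicate a minor seventh chord. In Eb major its root, the sixth degree, is C.
That chord is spelled C-Eb-G-Bb.
The figured bass 42 indicates third inversion, placing the seventh (Bb) in the bass: Bb-C-Eb-G.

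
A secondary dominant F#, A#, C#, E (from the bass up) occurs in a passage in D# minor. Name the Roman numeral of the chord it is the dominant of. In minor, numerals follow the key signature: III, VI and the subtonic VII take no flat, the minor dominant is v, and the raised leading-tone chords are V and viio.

VI

The chord is a dominant seventh chord on F#.
A dominant resolves down a perfect fifth: F# → B. In D# minor, B is scale degree 6, i.e. VI.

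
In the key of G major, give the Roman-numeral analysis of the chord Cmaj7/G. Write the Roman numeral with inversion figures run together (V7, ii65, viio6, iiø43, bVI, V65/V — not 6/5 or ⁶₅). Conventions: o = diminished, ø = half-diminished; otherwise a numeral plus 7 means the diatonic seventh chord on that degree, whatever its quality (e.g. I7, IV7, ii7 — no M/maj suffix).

IV43

The pitches C-E-G-B form a major seventh chord rooted on C.
C is scale degree 4 in G major, and a major seventh chord on that degree is written IV7.
With G in the bass the chord is in second inversion, so the figured bass is 43.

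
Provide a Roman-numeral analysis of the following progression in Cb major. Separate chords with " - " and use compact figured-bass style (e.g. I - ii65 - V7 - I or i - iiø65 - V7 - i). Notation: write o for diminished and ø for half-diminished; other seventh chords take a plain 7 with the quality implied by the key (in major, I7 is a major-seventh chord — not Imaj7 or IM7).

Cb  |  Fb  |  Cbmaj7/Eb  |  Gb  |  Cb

I - IV - I65 - V - I

Cb: major triad on Cb = scale degree 1 → I.
Fb: root Fb is the subdominant; major triad there is IV.
Cbmaj7/Eb: root Cb is the tonic; major seventh chord there is I65.
Gb: root Gb is the dominant; major triad there is V.
Cb: major triad on Cb = scale degree 1 → I.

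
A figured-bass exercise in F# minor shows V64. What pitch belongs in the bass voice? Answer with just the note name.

V in F# minor has root C#; the chord is C#-E#-G#.
The figure 64 means second inversion — the fifth is in the bass.

G#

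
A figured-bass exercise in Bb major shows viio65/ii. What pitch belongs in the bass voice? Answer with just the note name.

The applied chord viio65/ii is rooted on B: B-D-F-Ab.
The figure 65 means first inversion — the third is in the bass.

D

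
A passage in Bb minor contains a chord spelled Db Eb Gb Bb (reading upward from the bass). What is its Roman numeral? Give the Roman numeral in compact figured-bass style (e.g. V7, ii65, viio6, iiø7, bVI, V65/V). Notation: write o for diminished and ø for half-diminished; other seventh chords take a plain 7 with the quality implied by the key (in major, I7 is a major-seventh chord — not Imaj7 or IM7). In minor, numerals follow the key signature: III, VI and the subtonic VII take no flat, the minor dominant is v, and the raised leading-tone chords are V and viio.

Stacked in thirds the chord is Eb-Gb-Bb-Db: a minor seventh chord on Eb.
In Bb minor, Eb is the subdominant; the diatonic minor seventh chord there is iv7.
With Db in the bass the chord is in third inversion, so the figured bass is 42.

iv42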